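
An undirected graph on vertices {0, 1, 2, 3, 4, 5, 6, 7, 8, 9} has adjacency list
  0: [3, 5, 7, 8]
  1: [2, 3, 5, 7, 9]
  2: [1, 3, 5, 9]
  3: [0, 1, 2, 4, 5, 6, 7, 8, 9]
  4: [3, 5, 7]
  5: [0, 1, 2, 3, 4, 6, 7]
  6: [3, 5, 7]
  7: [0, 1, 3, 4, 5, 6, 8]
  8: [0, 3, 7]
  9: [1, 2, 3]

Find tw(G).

3

A width-3 tree decomposition is:
Bags: B1 = {1, 3, 5, 7}  B2 = {0, 3, 5, 7}  B3 = {3, 5, 6, 7}  B4 = {3, 4, 5, 7}  B5 = {1, 2, 3, 5}  B6 = {0, 3, 7, 8}  B7 = {1, 2, 3, 9}
Tree: B1–B2, B2–B3, B3–B4, B1–B5, B2–B6, B5–B7
The largest bag has 4 vertices, giving width 3; this decomposition certifies tw(G) ≤ 3. For the lower bound, the 4 vertices {0, 3, 7, 8} are pairwise adjacent, and any tree decomposition puts a clique entirely inside one bag — forcing width ≥ 3. Hence tw(G) = 3 exactly.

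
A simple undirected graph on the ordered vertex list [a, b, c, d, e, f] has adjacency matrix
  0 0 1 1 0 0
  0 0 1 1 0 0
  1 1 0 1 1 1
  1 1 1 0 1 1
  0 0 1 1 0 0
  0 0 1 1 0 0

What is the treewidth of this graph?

2

A width-2 tree decomposition is:
Bags: B1 = {b, c, d}  B2 = {a, c, d}  B3 = {c, d, e}  B4 = {c, d, f}
Tree: B1–B2, B1–B3, B1–B4
The largest bag has 3 vertices, giving width 2; this decomposition certifies tw(G) ≤ 2. Conversely, {c, d, e} is a clique of size 3, and the vertices of any clique must share a bag in every tree decomposition; so some bag has ≥ 3 vertices and tw(G) ≥ 2. Hence tw(G) = 2 exactly.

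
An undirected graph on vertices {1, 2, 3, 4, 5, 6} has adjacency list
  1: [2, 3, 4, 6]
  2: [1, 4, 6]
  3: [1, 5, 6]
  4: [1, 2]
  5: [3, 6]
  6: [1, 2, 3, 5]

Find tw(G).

A width-2 tree decomposition is:
Bags: B1 = {1, 2, 4}  B2 = {1, 2, 6}  B3 = {1, 3, 6}  B4 = {3, 5, 6}
Tree: B1–B2, B2–B3, B3–B4
Every bag has size at most 3, so the width is 3 − 1 = 2 and tw(G) ≤ 2. Conversely, {1, 2, 4} is a clique of size 3, and the vertices of any clique must share a bag in every tree decomposition; so some bag has ≥ 3 vertices and tw(G) ≥ 2. Combining the bounds, tw(G) = 2.

2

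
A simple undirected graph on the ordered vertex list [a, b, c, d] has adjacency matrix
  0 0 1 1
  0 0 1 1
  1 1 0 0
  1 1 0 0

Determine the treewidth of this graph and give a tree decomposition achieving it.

Every bag has size at most 3, so the width is 3 − 1 = 2 and tw(G) ≤ 2. The edges a–d–b–c–a form a cycle, so G is not a tree and its treewidth is at least 2. Therefore the treewidth is 2.

Treewidth 2.
Bags: B1 = {a, b, d}  B2 = {a, b, c}
Tree: B1–B2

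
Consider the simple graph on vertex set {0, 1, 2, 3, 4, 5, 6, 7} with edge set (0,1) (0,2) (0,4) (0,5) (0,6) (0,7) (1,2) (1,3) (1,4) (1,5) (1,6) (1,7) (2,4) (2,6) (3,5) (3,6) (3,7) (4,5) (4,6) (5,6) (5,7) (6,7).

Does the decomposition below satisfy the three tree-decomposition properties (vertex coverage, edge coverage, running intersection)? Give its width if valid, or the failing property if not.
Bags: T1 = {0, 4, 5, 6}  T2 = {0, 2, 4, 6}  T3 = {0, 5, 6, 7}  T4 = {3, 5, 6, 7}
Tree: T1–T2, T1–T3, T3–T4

No — vertex 1 appears in no bag.

A tree decomposition must satisfy three properties: every vertex lies in some bag; for every edge, both endpoints lie together in some bag; and for every vertex, the bags containing it form a connected subtree. Here vertex 1 appears in no bag, so the decomposition is invalid.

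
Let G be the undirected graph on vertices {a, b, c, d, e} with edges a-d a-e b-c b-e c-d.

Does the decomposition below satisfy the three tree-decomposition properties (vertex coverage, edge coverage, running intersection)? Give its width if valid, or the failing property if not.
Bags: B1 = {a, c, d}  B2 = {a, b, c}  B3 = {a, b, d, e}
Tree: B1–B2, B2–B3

A tree decomposition must satisfy three properties: every vertex lies in some bag; for every edge, both endpoints lie together in some bag; and for every vertex, the bags containing it form a connected subtree. Here bags containing vertex d are not connected in the tree, so the decomposition is invalid.

No — bags containing vertex d are not connected in the tree.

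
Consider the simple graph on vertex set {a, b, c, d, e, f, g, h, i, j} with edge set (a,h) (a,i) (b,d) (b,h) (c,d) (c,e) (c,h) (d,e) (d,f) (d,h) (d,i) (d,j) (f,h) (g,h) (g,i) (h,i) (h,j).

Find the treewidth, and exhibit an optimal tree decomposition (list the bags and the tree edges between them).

Treewidth 2.
One optimal decomposition is:
Bags: B1 = {d, h, j}  B2 = {d, h, i}  B3 = {d, f, h}  B4 = {c, d, h}  B5 = {c, d, e}  B6 = {g, h, i}  B7 = {b, d, h}  B8 = {a, h, i}
Tree: B1–B2, B1–B3, B1–B4, B4–B5, B2–B6, B2–B7, B2–B8

Every bag has size at most 3, so the width is 3 − 1 = 2 and tw(G) ≤ 2. On the other hand G contains the 3-clique {c, d, e}. A clique must lie in a single bag of any decomposition, so no decomposition can have width below 2. Combining the bounds, tw(G) = 2.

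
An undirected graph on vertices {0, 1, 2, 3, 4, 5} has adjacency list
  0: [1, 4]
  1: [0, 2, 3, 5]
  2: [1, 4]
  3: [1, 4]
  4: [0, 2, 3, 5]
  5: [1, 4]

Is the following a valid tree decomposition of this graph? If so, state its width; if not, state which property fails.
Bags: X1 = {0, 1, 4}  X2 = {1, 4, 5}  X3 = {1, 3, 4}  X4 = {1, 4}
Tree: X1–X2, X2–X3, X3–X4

No — vertex 2 appears in no bag.

A tree decomposition must satisfy three properties: every vertex lies in some bag; for every edge, both endpoints lie together in some bag; and for every vertex, the bags containing it form a connected subtree. Here vertex 2 appears in no bag, so the decomposition is invalid.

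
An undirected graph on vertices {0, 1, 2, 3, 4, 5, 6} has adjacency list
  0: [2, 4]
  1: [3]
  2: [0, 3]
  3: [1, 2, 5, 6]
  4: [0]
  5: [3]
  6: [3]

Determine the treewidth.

A width-1 tree decomposition is:
Bags: B1 = {0, 2}  B2 = {2, 3}  B3 = {0, 4}  B4 = {3, 6}  B5 = {3, 5}  B6 = {1, 3}
Tree: B1–B2, B1–B3, B2–B4, B4–B5, B5–B6
Every bag has size at most 2, so the width is 2 − 1 = 1 and tw(G) ≤ 1. Any graph with an edge has treewidth ≥ 1, and G has the edge 2–0. The upper and lower bounds meet at 1, so that is the treewidth.

1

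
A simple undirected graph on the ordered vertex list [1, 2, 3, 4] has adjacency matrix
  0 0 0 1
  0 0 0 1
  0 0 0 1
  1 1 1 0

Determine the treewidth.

A width-1 tree decomposition is:
Bags: B1 = {2, 4}  B2 = {3, 4}  B3 = {1, 4}
Tree: B1–B2, B2–B3
Each bag holds 2 vertices, so the decomposition has width 1, which upper-bounds the treewidth. G has an edge, so its treewidth is at least 1. Therefore the treewidth is 1.

1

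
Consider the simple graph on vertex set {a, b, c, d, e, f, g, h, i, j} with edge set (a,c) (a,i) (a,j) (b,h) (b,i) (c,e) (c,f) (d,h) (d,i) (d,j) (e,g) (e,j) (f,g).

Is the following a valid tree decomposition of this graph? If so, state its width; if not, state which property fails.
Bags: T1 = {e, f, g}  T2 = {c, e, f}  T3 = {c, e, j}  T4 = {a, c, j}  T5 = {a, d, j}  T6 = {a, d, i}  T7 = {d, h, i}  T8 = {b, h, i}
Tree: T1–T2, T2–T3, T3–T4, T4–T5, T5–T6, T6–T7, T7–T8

Yes; width 2.

Vertex coverage: the bags together contain {a, b, c, d, e, f, g, h, i, j}, the full vertex set. Edge coverage: each edge of G has both endpoints in at least one bag. Running intersection: for every vertex, the bags containing it form a connected subtree. All three properties hold, so this is a valid tree decomposition of width max|bag| − 1 = 2, and hence tw(G) ≤ 2.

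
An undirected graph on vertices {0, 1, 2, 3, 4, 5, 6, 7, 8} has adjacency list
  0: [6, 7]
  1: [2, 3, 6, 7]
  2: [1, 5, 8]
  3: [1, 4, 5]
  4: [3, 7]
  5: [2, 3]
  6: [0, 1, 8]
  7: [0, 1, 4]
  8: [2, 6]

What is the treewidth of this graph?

3

A width-3 tree decomposition is:
Bags: B1 = {3, 4, 5, 7}  B2 = {1, 3, 5, 7}  B3 = {1, 2, 5, 7}  B4 = {0, 1, 2, 7}  B5 = {0, 1, 2, 6}  B6 = {0, 2, 6, 8}
Tree: B1–B2, B2–B3, B3–B4, B4–B5, B5–B6
Every bag has size at most 4, so the width is 4 − 1 = 3 and tw(G) ≤ 3. For the lower bound: the 4 vertex sets {3,4,5}, {7}, {1}, {0,2,6,8} are disjoint, each induces a connected subgraph, and every pair is joined by at least one edge of G. Contracting each set to a single vertex therefore yields K_{4} as a minor, and since treewidth is minor-monotone, tw(G) ≥ tw(K_{4}) = 3. Therefore the treewidth is 3.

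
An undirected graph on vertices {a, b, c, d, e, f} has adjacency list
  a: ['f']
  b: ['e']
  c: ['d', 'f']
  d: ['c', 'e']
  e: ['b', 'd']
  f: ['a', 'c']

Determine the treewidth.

1

A width-1 tree decomposition is:
Bags: B1 = {a, f}  B2 = {c, f}  B3 = {c, d}  B4 = {d, e}  B5 = {b, e}
Tree: B1–B2, B2–B3, B3–B4, B4–B5
Each bag holds 2 vertices, so the decomposition has width 1, which upper-bounds the treewidth. Since G has at least one edge (e.g. a–f), it is not an edgeless graph, so tw(G) ≥ 1. Therefore the treewidth is 1.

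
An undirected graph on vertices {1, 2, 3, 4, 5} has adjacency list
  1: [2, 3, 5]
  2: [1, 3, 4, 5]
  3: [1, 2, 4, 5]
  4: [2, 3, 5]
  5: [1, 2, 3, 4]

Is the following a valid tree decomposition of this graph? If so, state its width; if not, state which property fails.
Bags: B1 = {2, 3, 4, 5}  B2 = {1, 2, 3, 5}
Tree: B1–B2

Checking the three conditions: (i) the bags cover all of {1, 2, 3, 4, 5}; (ii) for each edge, some bag contains both endpoints; (iii) the bags containing any fixed vertex form a subtree. All hold, so the decomposition is valid with width 4 − 1 = 3.

Yes; width 3.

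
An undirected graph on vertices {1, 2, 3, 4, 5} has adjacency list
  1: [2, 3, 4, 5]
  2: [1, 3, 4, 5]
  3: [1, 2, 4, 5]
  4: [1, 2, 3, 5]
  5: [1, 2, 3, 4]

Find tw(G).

4

A width-4 tree decomposition is:
Bags: B1 = {1, 2, 3, 4, 5}
Tree: (single bag)
A single bag containing all 5 vertices is trivially a valid decomposition of width 4. Conversely, {1, 2, 3, 4, 5} is a clique of size 5, and the vertices of any clique must share a bag in every tree decomposition; so some bag has ≥ 5 vertices and tw(G) ≥ 4. Hence tw(G) = 4 exactly.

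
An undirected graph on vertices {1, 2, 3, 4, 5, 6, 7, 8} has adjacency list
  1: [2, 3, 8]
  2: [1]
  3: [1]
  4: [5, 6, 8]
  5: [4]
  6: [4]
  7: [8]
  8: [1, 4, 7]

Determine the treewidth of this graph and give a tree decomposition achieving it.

Treewidth 1.
One such decomposition:
Bags: B1 = {4, 8}  B2 = {4, 5}  B3 = {7, 8}  B4 = {1, 8}  B5 = {1, 3}  B6 = {4, 6}  B7 = {1, 2}
Tree: B1–B2, B1–B3, B1–B4, B4–B5, B2–B6, B5–B7

Every bag has size at most 2, so the width is 2 − 1 = 1 and tw(G) ≤ 1. Since G has at least one edge (e.g. 4–8), it is not an edgeless graph, so tw(G) ≥ 1. Hence tw(G) = 1 exactly.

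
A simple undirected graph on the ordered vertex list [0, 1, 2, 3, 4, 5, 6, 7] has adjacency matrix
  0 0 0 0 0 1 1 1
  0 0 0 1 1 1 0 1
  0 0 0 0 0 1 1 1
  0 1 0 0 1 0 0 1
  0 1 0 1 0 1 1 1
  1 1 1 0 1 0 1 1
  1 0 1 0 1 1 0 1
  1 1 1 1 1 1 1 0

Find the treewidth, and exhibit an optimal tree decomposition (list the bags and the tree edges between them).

Each bag holds 4 vertices, so the decomposition has width 3, which upper-bounds the treewidth. For the lower bound, the 4 vertices {1, 3, 4, 7} are pairwise adjacent, and any tree decomposition puts a clique entirely inside one bag — forcing width ≥ 3. Hence tw(G) = 3 exactly.

Treewidth 3.
One optimal decomposition is:
Bags: B1 = {1, 4, 5, 7}  B2 = {4, 5, 6, 7}  B3 = {0, 5, 6, 7}  B4 = {2, 5, 6, 7}  B5 = {1, 3, 4, 7}
Tree: B1–B2, B2–B3, B2–B4, B1–B5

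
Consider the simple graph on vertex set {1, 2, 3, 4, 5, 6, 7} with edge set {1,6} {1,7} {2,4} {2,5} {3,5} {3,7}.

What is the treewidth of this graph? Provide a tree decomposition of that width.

Each bag holds 2 vertices, so the decomposition has width 1, which upper-bounds the treewidth. G has an edge, so its treewidth is at least 1. The upper and lower bounds meet at 1, so that is the treewidth.

Treewidth 1.
Bags: B1 = {1, 6}  B2 = {1, 7}  B3 = {3, 7}  B4 = {3, 5}  B5 = {2, 5}  B6 = {2, 4}
Tree: B1–B2, B2–B3, B3–B4, B4–B5, B5–B6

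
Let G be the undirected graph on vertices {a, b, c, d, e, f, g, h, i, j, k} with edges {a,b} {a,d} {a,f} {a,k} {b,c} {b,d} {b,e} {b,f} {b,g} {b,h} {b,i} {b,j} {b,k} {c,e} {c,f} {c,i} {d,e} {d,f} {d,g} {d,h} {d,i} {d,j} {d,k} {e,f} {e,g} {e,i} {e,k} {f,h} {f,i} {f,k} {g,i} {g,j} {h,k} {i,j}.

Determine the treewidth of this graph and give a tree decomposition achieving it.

Every bag has size at most 5, so the width is 5 − 1 = 4 and tw(G) ≤ 4. For the lower bound, the 5 vertices {b, d, g, i, j} are pairwise adjacent, and any tree decomposition puts a clique entirely inside one bag — forcing width ≥ 4. Therefore the treewidth is 4.

Treewidth 4.
One optimal decomposition is:
Bags: B1 = {b, d, e, f, k}  B2 = {b, d, f, h, k}  B3 = {a, b, d, f, k}  B4 = {b, d, e, f, i}  B5 = {b, c, e, f, i}  B6 = {b, d, e, g, i}  B7 = {b, d, g, i, j}
Tree: B1–B2, B2–B3, B1–B4, B4–B5, B4–B6, B6–B7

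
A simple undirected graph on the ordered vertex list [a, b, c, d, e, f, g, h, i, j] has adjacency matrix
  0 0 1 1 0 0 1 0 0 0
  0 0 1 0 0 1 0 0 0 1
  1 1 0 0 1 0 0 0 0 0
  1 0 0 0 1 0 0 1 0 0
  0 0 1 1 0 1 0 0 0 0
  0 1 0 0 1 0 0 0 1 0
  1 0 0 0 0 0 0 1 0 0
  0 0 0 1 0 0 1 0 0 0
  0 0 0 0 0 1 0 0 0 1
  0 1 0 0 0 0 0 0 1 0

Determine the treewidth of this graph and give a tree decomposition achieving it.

Treewidth 2.
One such decomposition:
Bags: B1 = {b, i, j}  B2 = {b, f, i}  B3 = {b, c, f}  B4 = {c, e, f}  B5 = {a, c, e}  B6 = {a, d, e}  B7 = {a, d, g}  B8 = {d, g, h}
Tree: B1–B2, B2–B3, B3–B4, B4–B5, B5–B6, B6–B7, B7–B8

Every bag has size at most 3, so the width is 3 − 1 = 2 and tw(G) ≤ 2. For the lower bound, G contains the cycle j–i–f–b–j, so G is not a forest; only forests have treewidth ≤ 1, hence tw(G) ≥ 2. Combining the bounds, tw(G) = 2.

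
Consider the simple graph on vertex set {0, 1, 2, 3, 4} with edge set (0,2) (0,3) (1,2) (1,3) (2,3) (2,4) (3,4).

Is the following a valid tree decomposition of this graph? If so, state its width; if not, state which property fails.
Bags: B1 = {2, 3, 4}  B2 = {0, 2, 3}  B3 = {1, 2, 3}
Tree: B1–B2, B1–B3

Yes; width 2.

Checking the three conditions: (i) the bags cover all of {0, 1, 2, 3, 4}; (ii) for each edge, some bag contains both endpoints; (iii) the bags containing any fixed vertex form a subtree. All hold, so the decomposition is valid with width 3 − 1 = 2.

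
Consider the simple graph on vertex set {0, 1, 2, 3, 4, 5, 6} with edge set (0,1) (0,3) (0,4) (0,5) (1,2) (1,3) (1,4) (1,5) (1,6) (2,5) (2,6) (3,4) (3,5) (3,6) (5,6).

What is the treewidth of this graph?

3

A width-3 tree decomposition is:
Bags: B1 = {0, 1, 3, 4}  B2 = {0, 1, 3, 5}  B3 = {1, 3, 5, 6}  B4 = {1, 2, 5, 6}
Tree: B1–B2, B2–B3, B3–B4
Each bag holds 4 vertices, so the decomposition has width 3, which upper-bounds the treewidth. For the lower bound, the 4 vertices {1, 2, 5, 6} are pairwise adjacent, and any tree decomposition puts a clique entirely inside one bag — forcing width ≥ 3. Hence tw(G) = 3 exactly.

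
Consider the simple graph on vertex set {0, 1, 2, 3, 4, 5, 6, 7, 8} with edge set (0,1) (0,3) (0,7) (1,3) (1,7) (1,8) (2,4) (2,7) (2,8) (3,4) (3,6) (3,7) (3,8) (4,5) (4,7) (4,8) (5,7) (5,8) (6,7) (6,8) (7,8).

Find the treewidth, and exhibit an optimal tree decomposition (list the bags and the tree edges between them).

Treewidth 3.
One such decomposition:
Bags: B1 = {3, 6, 7, 8}  B2 = {3, 4, 7, 8}  B3 = {1, 3, 7, 8}  B4 = {0, 1, 3, 7}  B5 = {2, 4, 7, 8}  B6 = {4, 5, 7, 8}
Tree: B1–B2, B1–B3, B3–B4, B2–B5, B5–B6

Each bag holds 4 vertices, so the decomposition has width 3, which upper-bounds the treewidth. For the lower bound, the 4 vertices {0, 1, 3, 7} are pairwise adjacent, and any tree decomposition puts a clique entirely inside one bag — forcing width ≥ 3. Combining the bounds, tw(G) = 3.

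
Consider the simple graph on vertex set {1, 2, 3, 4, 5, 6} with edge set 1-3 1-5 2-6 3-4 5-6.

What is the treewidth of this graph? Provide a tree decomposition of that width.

The largest bag has 2 vertices, giving width 1; this decomposition certifies tw(G) ≤ 1. G has an edge, so its treewidth is at least 1. The upper and lower bounds meet at 1, so that is the treewidth.

Treewidth 1.
Bags: B1 = {2, 6}  B2 = {5, 6}  B3 = {1, 5}  B4 = {1, 3}  B5 = {3, 4}
Tree: B1–B2, B2–B3, B3–B4, B4–B5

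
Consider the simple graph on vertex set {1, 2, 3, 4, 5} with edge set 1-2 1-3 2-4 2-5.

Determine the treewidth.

A width-1 tree decomposition is:
Bags: B1 = {1, 3}  B2 = {1, 2}  B3 = {2, 4}  B4 = {2, 5}
Tree: B1–B2, B2–B3, B2–B4
Each bag holds 2 vertices, so the decomposition has width 1, which upper-bounds the treewidth. Any graph with an edge has treewidth ≥ 1, and G has the edge 1–3. Combining the bounds, tw(G) = 1.

1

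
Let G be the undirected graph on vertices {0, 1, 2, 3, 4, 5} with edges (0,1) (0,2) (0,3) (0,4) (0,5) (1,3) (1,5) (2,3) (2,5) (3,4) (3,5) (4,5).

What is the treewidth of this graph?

A width-3 tree decomposition is:
Bags: B1 = {0, 3, 4, 5}  B2 = {0, 1, 3, 5}  B3 = {0, 2, 3, 5}
Tree: B1–B2, B2–B3
Every bag has size at most 4, so the width is 4 − 1 = 3 and tw(G) ≤ 3. For the lower bound, the 4 vertices {0, 1, 3, 5} are pairwise adjacent, and any tree decomposition puts a clique entirely inside one bag — forcing width ≥ 3. Combining the bounds, tw(G) = 3.

3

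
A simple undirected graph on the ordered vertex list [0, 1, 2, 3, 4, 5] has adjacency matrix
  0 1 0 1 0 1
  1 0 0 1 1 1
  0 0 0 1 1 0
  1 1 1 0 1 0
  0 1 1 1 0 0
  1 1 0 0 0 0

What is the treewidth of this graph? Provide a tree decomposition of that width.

Treewidth 2.
One optimal decomposition is:
Bags: B1 = {1, 3, 4}  B2 = {0, 1, 3}  B3 = {0, 1, 5}  B4 = {2, 3, 4}
Tree: B1–B2, B2–B3, B1–B4

Each bag holds 3 vertices, so the decomposition has width 2, which upper-bounds the treewidth. Conversely, {0, 1, 3} is a clique of size 3, and the vertices of any clique must share a bag in every tree decomposition; so some bag has ≥ 3 vertices and tw(G) ≥ 2. Combining the bounds, tw(G) = 2.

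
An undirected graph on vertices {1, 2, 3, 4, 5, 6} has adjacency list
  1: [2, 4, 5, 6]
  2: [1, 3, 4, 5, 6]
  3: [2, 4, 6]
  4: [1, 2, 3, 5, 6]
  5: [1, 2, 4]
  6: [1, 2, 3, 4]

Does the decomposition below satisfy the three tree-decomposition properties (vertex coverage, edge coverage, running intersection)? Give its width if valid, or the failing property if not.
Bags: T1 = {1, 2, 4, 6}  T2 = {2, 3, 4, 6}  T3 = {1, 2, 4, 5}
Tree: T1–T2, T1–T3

Checking the three conditions: (i) the bags cover all of {1, 2, 3, 4, 5, 6}; (ii) for each edge, some bag contains both endpoints; (iii) the bags containing any fixed vertex form a subtree. All hold, so the decomposition is valid with width 4 − 1 = 3.

Yes; width 3.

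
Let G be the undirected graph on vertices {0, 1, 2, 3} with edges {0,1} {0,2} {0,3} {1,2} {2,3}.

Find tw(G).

A width-2 tree decomposition is:
Bags: B1 = {0, 2, 3}  B2 = {0, 1, 2}
Tree: B1–B2
Each bag holds 3 vertices, so the decomposition has width 2, which upper-bounds the treewidth. Conversely, {0, 1, 2} is a clique of size 3, and the vertices of any clique must share a bag in every tree decomposition; so some bag has ≥ 3 vertices and tw(G) ≥ 2. Combining the bounds, tw(G) = 2.

2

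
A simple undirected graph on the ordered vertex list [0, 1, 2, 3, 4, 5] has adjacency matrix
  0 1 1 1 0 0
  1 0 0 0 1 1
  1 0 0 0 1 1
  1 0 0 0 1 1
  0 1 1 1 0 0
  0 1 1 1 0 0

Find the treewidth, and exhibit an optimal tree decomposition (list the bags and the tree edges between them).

Each bag holds 4 vertices, so the decomposition has width 3, which upper-bounds the treewidth. For the lower bound: the 4 vertex sets {0,2}, {1,4}, {3}, {5} are disjoint, each induces a connected subgraph, and every pair is joined by at least one edge of G. Contracting each set to a single vertex therefore yields K_{4} as a minor, and since treewidth is minor-monotone, tw(G) ≥ tw(K_{4}) = 3. Combining the bounds, tw(G) = 3.

Treewidth 3.
One optimal decomposition is:
Bags: B1 = {0, 1, 2, 3}  B2 = {1, 2, 3, 4}  B3 = {1, 2, 3, 5}
Tree: B1–B2, B2–B3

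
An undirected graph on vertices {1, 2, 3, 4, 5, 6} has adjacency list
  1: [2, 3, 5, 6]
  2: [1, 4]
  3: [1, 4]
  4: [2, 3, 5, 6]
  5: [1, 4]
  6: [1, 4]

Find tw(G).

A width-2 tree decomposition is:
Bags: B1 = {1, 4, 5}  B2 = {1, 2, 4}  B3 = {1, 4, 6}  B4 = {1, 3, 4}
Tree: B1–B2, B2–B3, B3–B4
The largest bag has 3 vertices, giving width 2; this decomposition certifies tw(G) ≤ 2. Since 5–1–2–4–5 is a cycle in G, G is not acyclic. Forests are exactly the graphs of treewidth ≤ 1, so tw(G) ≥ 2. Therefore the treewidth is 2.

2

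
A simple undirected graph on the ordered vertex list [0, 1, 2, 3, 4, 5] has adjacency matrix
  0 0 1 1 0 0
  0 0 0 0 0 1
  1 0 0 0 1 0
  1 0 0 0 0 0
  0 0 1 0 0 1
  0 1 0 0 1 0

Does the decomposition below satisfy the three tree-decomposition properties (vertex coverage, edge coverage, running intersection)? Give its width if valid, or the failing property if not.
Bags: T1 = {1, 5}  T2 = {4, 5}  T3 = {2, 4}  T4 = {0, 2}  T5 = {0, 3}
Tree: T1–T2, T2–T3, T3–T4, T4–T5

Yes; width 1.

Checking the three conditions: (i) the bags cover all of {0, 1, 2, 3, 4, 5}; (ii) for each edge, some bag contains both endpoints; (iii) the bags containing any fixed vertex form a subtree. All hold, so the decomposition is valid with width 2 − 1 = 1.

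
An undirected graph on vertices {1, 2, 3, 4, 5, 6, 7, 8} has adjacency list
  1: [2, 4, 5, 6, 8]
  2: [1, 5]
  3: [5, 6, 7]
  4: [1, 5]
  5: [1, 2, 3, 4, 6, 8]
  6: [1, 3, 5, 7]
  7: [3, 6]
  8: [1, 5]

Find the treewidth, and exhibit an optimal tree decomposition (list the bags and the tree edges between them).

Treewidth 2.
One such decomposition:
Bags: B1 = {1, 5, 6}  B2 = {3, 5, 6}  B3 = {1, 2, 5}  B4 = {1, 4, 5}  B5 = {3, 6, 7}  B6 = {1, 5, 8}
Tree: B1–B2, B1–B3, B1–B4, B2–B5, B3–B6

Each bag holds 3 vertices, so the decomposition has width 2, which upper-bounds the treewidth. For the lower bound, the 3 vertices {1, 5, 8} are pairwise adjacent, and any tree decomposition puts a clique entirely inside one bag — forcing width ≥ 2. Hence tw(G) = 2 exactly.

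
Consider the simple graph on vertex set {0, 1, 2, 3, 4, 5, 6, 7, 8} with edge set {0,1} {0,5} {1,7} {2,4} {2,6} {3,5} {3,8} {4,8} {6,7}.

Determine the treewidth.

A width-2 tree decomposition is:
Bags: B1 = {1, 6, 7}  B2 = {1, 2, 6}  B3 = {1, 2, 4}  B4 = {1, 4, 8}  B5 = {1, 3, 8}  B6 = {1, 3, 5}  B7 = {0, 1, 5}
Tree: B1–B2, B2–B3, B3–B4, B4–B5, B5–B6, B6–B7
Each bag holds 3 vertices, so the decomposition has width 2, which upper-bounds the treewidth. The edges 1–7–6–2–4–8–3–5–0–1 form a cycle, so G is not a tree and its treewidth is at least 2. Therefore the treewidth is 2.

2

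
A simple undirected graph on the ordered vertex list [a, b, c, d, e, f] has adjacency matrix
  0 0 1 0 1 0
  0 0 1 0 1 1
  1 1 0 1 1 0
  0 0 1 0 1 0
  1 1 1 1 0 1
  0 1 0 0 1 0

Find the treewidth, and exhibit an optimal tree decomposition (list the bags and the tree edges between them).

Treewidth 2.
One such decomposition:
Bags: B1 = {a, c, e}  B2 = {b, c, e}  B3 = {b, e, f}  B4 = {c, d, e}
Tree: B1–B2, B2–B3, B1–B4

The largest bag has 3 vertices, giving width 2; this decomposition certifies tw(G) ≤ 2. For the lower bound, the 3 vertices {c, d, e} are pairwise adjacent, and any tree decomposition puts a clique entirely inside one bag — forcing width ≥ 2. Hence tw(G) = 2 exactly.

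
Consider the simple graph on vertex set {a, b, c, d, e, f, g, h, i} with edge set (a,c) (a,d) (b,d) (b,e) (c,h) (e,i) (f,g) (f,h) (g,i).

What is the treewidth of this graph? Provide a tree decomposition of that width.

Each bag holds 3 vertices, so the decomposition has width 2, which upper-bounds the treewidth. For the lower bound, G contains the cycle h–c–a–d–b–e–i–g–f–h, so G is not a forest; only forests have treewidth ≤ 1, hence tw(G) ≥ 2. The upper and lower bounds meet at 2, so that is the treewidth.

Treewidth 2.
One optimal decomposition is:
Bags: B1 = {a, c, h}  B2 = {a, d, h}  B3 = {b, d, h}  B4 = {b, e, h}  B5 = {e, h, i}  B6 = {g, h, i}  B7 = {f, g, h}
Tree: B1–B2, B2–B3, B3–B4, B4–B5, B5–B6, B6–B7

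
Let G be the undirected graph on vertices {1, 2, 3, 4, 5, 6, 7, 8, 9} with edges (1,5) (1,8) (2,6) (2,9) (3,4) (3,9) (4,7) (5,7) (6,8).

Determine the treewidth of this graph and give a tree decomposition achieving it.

Treewidth 2.
One such decomposition:
Bags: B1 = {1, 5, 7}  B2 = {1, 7, 8}  B3 = {6, 7, 8}  B4 = {2, 6, 7}  B5 = {2, 7, 9}  B6 = {3, 7, 9}  B7 = {3, 4, 7}
Tree: B1–B2, B2–B3, B3–B4, B4–B5, B5–B6, B6–B7

Every bag has size at most 3, so the width is 3 − 1 = 2 and tw(G) ≤ 2. The edges 7–5–1–8–6–2–9–3–4–7 form a cycle, so G is not a tree and its treewidth is at least 2. The upper and lower bounds meet at 2, so that is the treewidth.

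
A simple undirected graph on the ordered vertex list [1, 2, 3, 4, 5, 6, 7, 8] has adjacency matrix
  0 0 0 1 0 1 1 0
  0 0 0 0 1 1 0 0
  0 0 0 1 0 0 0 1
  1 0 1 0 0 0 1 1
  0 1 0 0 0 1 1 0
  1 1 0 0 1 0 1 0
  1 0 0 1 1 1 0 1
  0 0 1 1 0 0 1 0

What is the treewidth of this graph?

2

A width-2 tree decomposition is:
Bags: B1 = {1, 4, 7}  B2 = {1, 6, 7}  B3 = {4, 7, 8}  B4 = {3, 4, 8}  B5 = {5, 6, 7}  B6 = {2, 5, 6}
Tree: B1–B2, B1–B3, B3–B4, B2–B5, B5–B6
Every bag has size at most 3, so the width is 3 − 1 = 2 and tw(G) ≤ 2. Conversely, {2, 5, 6} is a clique of size 3, and the vertices of any clique must share a bag in every tree decomposition; so some bag has ≥ 3 vertices and tw(G) ≥ 2. Therefore the treewidth is 2.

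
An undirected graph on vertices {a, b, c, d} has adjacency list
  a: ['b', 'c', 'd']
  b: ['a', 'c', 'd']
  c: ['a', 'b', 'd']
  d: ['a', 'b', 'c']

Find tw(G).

A width-3 tree decomposition is:
Bags: B1 = {a, b, c, d}
Tree: (single bag)
A single bag containing all 4 vertices is trivially a valid decomposition of width 3. Conversely, {a, b, c, d} is a clique of size 4, and the vertices of any clique must share a bag in every tree decomposition; so some bag has ≥ 4 vertices and tw(G) ≥ 3. Combining the bounds, tw(G) = 3.

3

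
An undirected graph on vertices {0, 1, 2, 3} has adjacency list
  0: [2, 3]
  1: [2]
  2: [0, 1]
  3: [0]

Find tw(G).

A width-1 tree decomposition is:
Bags: B1 = {1, 2}  B2 = {0, 2}  B3 = {0, 3}
Tree: B1–B2, B2–B3
The largest bag has 2 vertices, giving width 1; this decomposition certifies tw(G) ≤ 1. Since G has at least one edge (e.g. 1–2), it is not an edgeless graph, so tw(G) ≥ 1. Combining the bounds, tw(G) = 1.

1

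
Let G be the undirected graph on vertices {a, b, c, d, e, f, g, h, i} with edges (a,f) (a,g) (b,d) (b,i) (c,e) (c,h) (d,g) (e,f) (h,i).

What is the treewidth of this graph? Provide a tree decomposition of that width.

Every bag has size at most 3, so the width is 3 − 1 = 2 and tw(G) ≤ 2. The edges d–g–a–f–e–c–h–i–b–d form a cycle, so G is not a tree and its treewidth is at least 2. Hence tw(G) = 2 exactly.

Treewidth 2.
One optimal decomposition is:
Bags: B1 = {a, d, g}  B2 = {a, d, f}  B3 = {d, e, f}  B4 = {c, d, e}  B5 = {c, d, h}  B6 = {d, h, i}  B7 = {b, d, i}
Tree: B1–B2, B2–B3, B3–B4, B4–B5, B5–B6, B6–B7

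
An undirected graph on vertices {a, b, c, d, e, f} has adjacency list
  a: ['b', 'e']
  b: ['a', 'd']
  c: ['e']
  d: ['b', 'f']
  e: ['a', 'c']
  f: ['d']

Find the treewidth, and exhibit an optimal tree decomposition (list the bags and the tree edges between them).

The largest bag has 2 vertices, giving width 1; this decomposition certifies tw(G) ≤ 1. Since G has at least one edge (e.g. c–e), it is not an edgeless graph, so tw(G) ≥ 1. The upper and lower bounds meet at 1, so that is the treewidth.

Treewidth 1.
One such decomposition:
Bags: B1 = {c, e}  B2 = {a, e}  B3 = {a, b}  B4 = {b, d}  B5 = {d, f}
Tree: B1–B2, B2–B3, B3–B4, B4–B5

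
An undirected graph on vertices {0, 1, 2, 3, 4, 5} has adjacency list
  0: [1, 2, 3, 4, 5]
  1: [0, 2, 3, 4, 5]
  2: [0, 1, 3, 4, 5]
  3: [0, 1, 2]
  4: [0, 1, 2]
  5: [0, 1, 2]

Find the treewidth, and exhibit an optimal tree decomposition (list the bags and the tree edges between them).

Every bag has size at most 4, so the width is 4 − 1 = 3 and tw(G) ≤ 3. Conversely, {0, 1, 2, 3} is a clique of size 4, and the vertices of any clique must share a bag in every tree decomposition; so some bag has ≥ 4 vertices and tw(G) ≥ 3. Combining the bounds, tw(G) = 3.

Treewidth 3.
One optimal decomposition is:
Bags: B1 = {0, 1, 2, 5}  B2 = {0, 1, 2, 4}  B3 = {0, 1, 2, 3}
Tree: B1–B2, B1–B3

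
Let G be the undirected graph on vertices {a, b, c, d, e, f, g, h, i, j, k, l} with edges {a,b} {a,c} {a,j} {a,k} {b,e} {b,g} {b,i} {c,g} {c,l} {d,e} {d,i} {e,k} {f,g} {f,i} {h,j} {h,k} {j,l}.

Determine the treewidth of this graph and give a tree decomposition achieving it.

Treewidth 3.
Bags: B1 = {c, h, j, l}  B2 = {a, c, h, j}  B3 = {a, c, h, k}  B4 = {a, c, g, k}  B5 = {a, b, g, k}  B6 = {b, e, g, k}  B7 = {b, e, f, g}  B8 = {b, e, f, i}  B9 = {d, e, f, i}
Tree: B1–B2, B2–B3, B3–B4, B4–B5, B5–B6, B6–B7, B7–B8, B8–B9

The largest bag has 4 vertices, giving width 3; this decomposition certifies tw(G) ≤ 3. For the lower bound: the 4 vertex sets {h,j,l}, {c}, {a}, {b,e,g,k} are disjoint, each induces a connected subgraph, and every pair is joined by at least one edge of G. Contracting each set to a single vertex therefore yields K_{4} as a minor, and since treewidth is minor-monotone, tw(G) ≥ tw(K_{4}) = 3. Hence tw(G) = 3 exactly.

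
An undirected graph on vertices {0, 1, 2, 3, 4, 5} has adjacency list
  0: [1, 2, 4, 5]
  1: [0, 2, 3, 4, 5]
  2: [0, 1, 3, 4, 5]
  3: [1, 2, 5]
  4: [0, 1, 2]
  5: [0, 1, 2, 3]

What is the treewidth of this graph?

A width-3 tree decomposition is:
Bags: B1 = {0, 1, 2, 4}  B2 = {0, 1, 2, 5}  B3 = {1, 2, 3, 5}
Tree: B1–B2, B2–B3
Every bag has size at most 4, so the width is 4 − 1 = 3 and tw(G) ≤ 3. On the other hand G contains the 4-clique {0, 1, 2, 4}. A clique must lie in a single bag of any decomposition, so no decomposition can have width below 3. Therefore the treewidth is 3.

3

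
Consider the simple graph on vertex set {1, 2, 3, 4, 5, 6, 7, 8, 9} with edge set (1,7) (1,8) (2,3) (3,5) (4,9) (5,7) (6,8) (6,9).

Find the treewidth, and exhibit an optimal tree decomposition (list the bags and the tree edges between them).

Treewidth 1.
One such decomposition:
Bags: B1 = {2, 3}  B2 = {3, 5}  B3 = {5, 7}  B4 = {1, 7}  B5 = {1, 8}  B6 = {6, 8}  B7 = {6, 9}  B8 = {4, 9}
Tree: B1–B2, B2–B3, B3–B4, B4–B5, B5–B6, B6–B7, B7–B8

Each bag holds 2 vertices, so the decomposition has width 1, which upper-bounds the treewidth. Since G has at least one edge (e.g. 2–3), it is not an edgeless graph, so tw(G) ≥ 1. The upper and lower bounds meet at 1, so that is the treewidth.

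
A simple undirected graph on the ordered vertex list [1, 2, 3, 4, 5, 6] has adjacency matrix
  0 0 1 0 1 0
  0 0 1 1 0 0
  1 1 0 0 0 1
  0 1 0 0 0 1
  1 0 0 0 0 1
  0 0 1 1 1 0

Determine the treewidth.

2

A width-2 tree decomposition is:
Bags: B1 = {2, 3, 4}  B2 = {3, 4, 6}  B3 = {1, 3, 6}  B4 = {1, 5, 6}
Tree: B1–B2, B2–B3, B3–B4
Every bag has size at most 3, so the width is 3 − 1 = 2 and tw(G) ≤ 2. For the lower bound, G contains the cycle 2–4–6–3–2, so G is not a forest; only forests have treewidth ≤ 1, hence tw(G) ≥ 2. Therefore the treewidth is 2.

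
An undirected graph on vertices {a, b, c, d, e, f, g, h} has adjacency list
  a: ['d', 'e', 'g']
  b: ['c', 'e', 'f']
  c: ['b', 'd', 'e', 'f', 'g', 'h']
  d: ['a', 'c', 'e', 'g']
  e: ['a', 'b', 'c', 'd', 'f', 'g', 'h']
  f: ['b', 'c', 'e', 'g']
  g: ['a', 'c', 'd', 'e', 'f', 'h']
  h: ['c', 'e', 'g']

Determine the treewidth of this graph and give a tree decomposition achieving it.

Treewidth 3.
One such decomposition:
Bags: B1 = {c, d, e, g}  B2 = {c, e, f, g}  B3 = {b, c, e, f}  B4 = {c, e, g, h}  B5 = {a, d, e, g}
Tree: B1–B2, B2–B3, B2–B4, B1–B5

The largest bag has 4 vertices, giving width 3; this decomposition certifies tw(G) ≤ 3. For the lower bound, the 4 vertices {c, d, e, g} are pairwise adjacent, and any tree decomposition puts a clique entirely inside one bag — forcing width ≥ 3. Combining the bounds, tw(G) = 3.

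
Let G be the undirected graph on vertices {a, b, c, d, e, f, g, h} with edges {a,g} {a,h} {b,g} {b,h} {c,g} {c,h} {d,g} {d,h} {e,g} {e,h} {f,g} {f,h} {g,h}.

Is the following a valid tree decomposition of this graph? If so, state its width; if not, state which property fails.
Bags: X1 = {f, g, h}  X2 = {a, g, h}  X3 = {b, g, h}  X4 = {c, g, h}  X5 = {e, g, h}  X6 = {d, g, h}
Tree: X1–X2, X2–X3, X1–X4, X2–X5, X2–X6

Yes; width 2.

Vertex coverage: the bags together contain {a, b, c, d, e, f, g, h}, the full vertex set. Edge coverage: each edge of G has both endpoints in at least one bag. Running intersection: for every vertex, the bags containing it form a connected subtree. All three properties hold, so this is a valid tree decomposition of width max|bag| − 1 = 2, and hence tw(G) ≤ 2.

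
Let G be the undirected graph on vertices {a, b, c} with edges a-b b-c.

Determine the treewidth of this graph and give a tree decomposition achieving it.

The largest bag has 2 vertices, giving width 1; this decomposition certifies tw(G) ≤ 1. Any graph with an edge has treewidth ≥ 1, and G has the edge b–c. Hence tw(G) = 1 exactly.

Treewidth 1.
One such decomposition:
Bags: B1 = {b, c}  B2 = {a, b}
Tree: B1–B2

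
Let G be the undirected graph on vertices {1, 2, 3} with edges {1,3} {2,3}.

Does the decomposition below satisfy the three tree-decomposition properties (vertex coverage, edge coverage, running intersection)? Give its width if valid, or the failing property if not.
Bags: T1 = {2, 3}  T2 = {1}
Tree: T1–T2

No — edge (3,1) lies in no bag.

A tree decomposition must satisfy three properties: every vertex lies in some bag; for every edge, both endpoints lie together in some bag; and for every vertex, the bags containing it form a connected subtree. Here edge (3,1) lies in no bag, so the decomposition is invalid.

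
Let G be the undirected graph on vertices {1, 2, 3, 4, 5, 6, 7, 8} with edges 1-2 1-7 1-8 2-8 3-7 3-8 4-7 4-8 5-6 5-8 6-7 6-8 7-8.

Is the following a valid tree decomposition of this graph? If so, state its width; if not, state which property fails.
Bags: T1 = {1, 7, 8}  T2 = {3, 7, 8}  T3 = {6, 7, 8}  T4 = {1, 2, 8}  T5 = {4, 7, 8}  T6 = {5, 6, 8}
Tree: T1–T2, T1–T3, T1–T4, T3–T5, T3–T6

Vertex coverage: the bags together contain {1, 2, 3, 4, 5, 6, 7, 8}, the full vertex set. Edge coverage: each edge of G has both endpoints in at least one bag. Running intersection: for every vertex, the bags containing it form a connected subtree. All three properties hold, so this is a valid tree decomposition of width max|bag| − 1 = 2, and hence tw(G) ≤ 2.

Yes; width 2.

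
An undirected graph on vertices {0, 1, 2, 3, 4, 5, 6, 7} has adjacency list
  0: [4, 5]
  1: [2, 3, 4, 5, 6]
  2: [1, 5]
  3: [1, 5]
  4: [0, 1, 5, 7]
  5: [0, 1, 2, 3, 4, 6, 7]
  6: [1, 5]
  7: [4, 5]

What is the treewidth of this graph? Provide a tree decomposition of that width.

Treewidth 2.
One optimal decomposition is:
Bags: B1 = {0, 4, 5}  B2 = {1, 4, 5}  B3 = {4, 5, 7}  B4 = {1, 3, 5}  B5 = {1, 5, 6}  B6 = {1, 2, 5}
Tree: B1–B2, B2–B3, B2–B4, B4–B5, B2–B6

Each bag holds 3 vertices, so the decomposition has width 2, which upper-bounds the treewidth. For the lower bound, the 3 vertices {0, 4, 5} are pairwise adjacent, and any tree decomposition puts a clique entirely inside one bag — forcing width ≥ 2. Hence tw(G) = 2 exactly.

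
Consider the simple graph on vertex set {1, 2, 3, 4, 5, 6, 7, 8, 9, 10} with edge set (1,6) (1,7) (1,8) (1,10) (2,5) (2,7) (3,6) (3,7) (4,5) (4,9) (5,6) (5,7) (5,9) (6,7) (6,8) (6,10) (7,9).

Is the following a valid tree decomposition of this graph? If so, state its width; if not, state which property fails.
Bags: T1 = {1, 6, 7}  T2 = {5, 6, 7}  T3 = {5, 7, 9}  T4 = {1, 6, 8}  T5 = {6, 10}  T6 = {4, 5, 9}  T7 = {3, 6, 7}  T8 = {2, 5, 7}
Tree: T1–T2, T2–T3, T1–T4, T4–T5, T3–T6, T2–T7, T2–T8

No — edge (1,10) lies in no bag.

A tree decomposition must satisfy three properties: every vertex lies in some bag; for every edge, both endpoints lie together in some bag; and for every vertex, the bags containing it form a connected subtree. Here edge (1,10) lies in no bag, so the decomposition is invalid.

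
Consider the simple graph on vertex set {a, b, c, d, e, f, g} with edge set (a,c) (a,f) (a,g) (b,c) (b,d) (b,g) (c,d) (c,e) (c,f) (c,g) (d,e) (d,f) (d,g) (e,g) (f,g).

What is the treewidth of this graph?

3

A width-3 tree decomposition is:
Bags: B1 = {c, d, e, g}  B2 = {b, c, d, g}  B3 = {c, d, f, g}  B4 = {a, c, f, g}
Tree: B1–B2, B2–B3, B3–B4
The largest bag has 4 vertices, giving width 3; this decomposition certifies tw(G) ≤ 3. Conversely, {c, d, e, g} is a clique of size 4, and the vertices of any clique must share a bag in every tree decomposition; so some bag has ≥ 4 vertices and tw(G) ≥ 3. Combining the bounds, tw(G) = 3.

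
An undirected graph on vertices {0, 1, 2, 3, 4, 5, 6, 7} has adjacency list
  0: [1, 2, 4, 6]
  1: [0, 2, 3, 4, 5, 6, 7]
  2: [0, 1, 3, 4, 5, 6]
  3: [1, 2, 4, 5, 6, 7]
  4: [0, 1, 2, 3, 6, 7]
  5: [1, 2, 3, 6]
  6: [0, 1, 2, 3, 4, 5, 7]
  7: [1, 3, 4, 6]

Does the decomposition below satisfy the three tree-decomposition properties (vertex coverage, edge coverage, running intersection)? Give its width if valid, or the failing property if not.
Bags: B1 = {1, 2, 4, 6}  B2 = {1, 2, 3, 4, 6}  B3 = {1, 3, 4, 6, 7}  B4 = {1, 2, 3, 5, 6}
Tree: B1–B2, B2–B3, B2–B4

A tree decomposition must satisfy three properties: every vertex lies in some bag; for every edge, both endpoints lie together in some bag; and for every vertex, the bags containing it form a connected subtree. Here vertex 0 appears in no bag, so the decomposition is invalid.

No — vertex 0 appears in no bag.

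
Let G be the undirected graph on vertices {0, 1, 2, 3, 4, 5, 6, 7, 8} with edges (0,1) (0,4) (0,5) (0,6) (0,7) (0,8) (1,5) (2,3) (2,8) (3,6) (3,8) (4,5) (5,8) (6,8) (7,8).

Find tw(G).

A width-2 tree decomposition is:
Bags: B1 = {0, 5, 8}  B2 = {0, 4, 5}  B3 = {0, 6, 8}  B4 = {0, 1, 5}  B5 = {3, 6, 8}  B6 = {2, 3, 8}  B7 = {0, 7, 8}
Tree: B1–B2, B1–B3, B2–B4, B3–B5, B5–B6, B3–B7
Every bag has size at most 3, so the width is 3 − 1 = 2 and tw(G) ≤ 2. On the other hand G contains the 3-clique {0, 5, 8}. A clique must lie in a single bag of any decomposition, so no decomposition can have width below 2. Therefore the treewidth is 2.

2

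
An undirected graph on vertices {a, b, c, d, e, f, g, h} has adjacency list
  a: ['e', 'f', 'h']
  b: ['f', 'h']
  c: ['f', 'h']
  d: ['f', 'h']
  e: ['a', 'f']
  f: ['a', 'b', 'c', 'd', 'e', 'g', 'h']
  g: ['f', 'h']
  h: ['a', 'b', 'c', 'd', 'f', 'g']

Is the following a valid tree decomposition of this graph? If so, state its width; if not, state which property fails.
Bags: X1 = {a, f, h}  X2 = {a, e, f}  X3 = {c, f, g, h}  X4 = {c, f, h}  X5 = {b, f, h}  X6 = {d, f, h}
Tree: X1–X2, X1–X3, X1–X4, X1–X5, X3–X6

A tree decomposition must satisfy three properties: every vertex lies in some bag; for every edge, both endpoints lie together in some bag; and for every vertex, the bags containing it form a connected subtree. Here bags containing vertex c are not connected in the tree, so the decomposition is invalid.

No — bags containing vertex c are not connected in the tree.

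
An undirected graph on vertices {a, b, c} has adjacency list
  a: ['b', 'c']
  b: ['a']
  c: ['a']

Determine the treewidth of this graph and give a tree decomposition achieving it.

Every bag has size at most 2, so the width is 2 − 1 = 1 and tw(G) ≤ 1. Any graph with an edge has treewidth ≥ 1, and G has the edge b–a. Combining the bounds, tw(G) = 1.

Treewidth 1.
One optimal decomposition is:
Bags: B1 = {a, b}  B2 = {a, c}
Tree: B1–B2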